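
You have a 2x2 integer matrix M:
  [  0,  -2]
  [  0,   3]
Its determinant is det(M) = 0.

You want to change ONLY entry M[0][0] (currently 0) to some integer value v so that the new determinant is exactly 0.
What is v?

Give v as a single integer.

det is linear in entry M[0][0]: det = old_det + (v - 0) * C_00
Cofactor C_00 = 3
Want det = 0: 0 + (v - 0) * 3 = 0
  (v - 0) = 0 / 3 = 0
  v = 0 + (0) = 0

Answer: 0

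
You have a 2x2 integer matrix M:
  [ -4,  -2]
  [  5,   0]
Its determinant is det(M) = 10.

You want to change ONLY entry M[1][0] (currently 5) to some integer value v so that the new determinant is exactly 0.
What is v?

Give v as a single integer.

Answer: 0

Derivation:
det is linear in entry M[1][0]: det = old_det + (v - 5) * C_10
Cofactor C_10 = 2
Want det = 0: 10 + (v - 5) * 2 = 0
  (v - 5) = -10 / 2 = -5
  v = 5 + (-5) = 0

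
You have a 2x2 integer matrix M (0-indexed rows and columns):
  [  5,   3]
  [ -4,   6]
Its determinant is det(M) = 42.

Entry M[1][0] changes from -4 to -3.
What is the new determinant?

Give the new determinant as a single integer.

det is linear in row 1: changing M[1][0] by delta changes det by delta * cofactor(1,0).
Cofactor C_10 = (-1)^(1+0) * minor(1,0) = -3
Entry delta = -3 - -4 = 1
Det delta = 1 * -3 = -3
New det = 42 + -3 = 39

Answer: 39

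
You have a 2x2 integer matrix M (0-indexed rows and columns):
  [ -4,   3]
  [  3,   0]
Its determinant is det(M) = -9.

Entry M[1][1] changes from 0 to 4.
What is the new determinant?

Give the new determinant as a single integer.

Answer: -25

Derivation:
det is linear in row 1: changing M[1][1] by delta changes det by delta * cofactor(1,1).
Cofactor C_11 = (-1)^(1+1) * minor(1,1) = -4
Entry delta = 4 - 0 = 4
Det delta = 4 * -4 = -16
New det = -9 + -16 = -25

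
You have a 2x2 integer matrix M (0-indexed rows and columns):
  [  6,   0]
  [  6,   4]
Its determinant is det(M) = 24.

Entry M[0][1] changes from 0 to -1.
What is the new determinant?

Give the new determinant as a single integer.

Answer: 30

Derivation:
det is linear in row 0: changing M[0][1] by delta changes det by delta * cofactor(0,1).
Cofactor C_01 = (-1)^(0+1) * minor(0,1) = -6
Entry delta = -1 - 0 = -1
Det delta = -1 * -6 = 6
New det = 24 + 6 = 30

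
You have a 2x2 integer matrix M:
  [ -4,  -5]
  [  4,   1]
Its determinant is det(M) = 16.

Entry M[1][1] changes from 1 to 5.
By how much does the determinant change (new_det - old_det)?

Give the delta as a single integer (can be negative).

Cofactor C_11 = -4
Entry delta = 5 - 1 = 4
Det delta = entry_delta * cofactor = 4 * -4 = -16

Answer: -16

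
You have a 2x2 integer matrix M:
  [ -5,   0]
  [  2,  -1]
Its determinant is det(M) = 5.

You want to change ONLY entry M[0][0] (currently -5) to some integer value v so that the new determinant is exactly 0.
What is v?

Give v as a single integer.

det is linear in entry M[0][0]: det = old_det + (v - -5) * C_00
Cofactor C_00 = -1
Want det = 0: 5 + (v - -5) * -1 = 0
  (v - -5) = -5 / -1 = 5
  v = -5 + (5) = 0

Answer: 0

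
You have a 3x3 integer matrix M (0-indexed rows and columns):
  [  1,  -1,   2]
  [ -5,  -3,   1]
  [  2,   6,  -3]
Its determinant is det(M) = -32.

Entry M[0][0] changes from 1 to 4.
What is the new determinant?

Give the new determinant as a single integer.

Answer: -23

Derivation:
det is linear in row 0: changing M[0][0] by delta changes det by delta * cofactor(0,0).
Cofactor C_00 = (-1)^(0+0) * minor(0,0) = 3
Entry delta = 4 - 1 = 3
Det delta = 3 * 3 = 9
New det = -32 + 9 = -23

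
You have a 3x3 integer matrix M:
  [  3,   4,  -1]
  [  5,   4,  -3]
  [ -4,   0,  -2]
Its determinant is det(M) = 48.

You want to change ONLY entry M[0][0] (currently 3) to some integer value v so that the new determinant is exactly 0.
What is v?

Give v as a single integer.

Answer: 9

Derivation:
det is linear in entry M[0][0]: det = old_det + (v - 3) * C_00
Cofactor C_00 = -8
Want det = 0: 48 + (v - 3) * -8 = 0
  (v - 3) = -48 / -8 = 6
  v = 3 + (6) = 9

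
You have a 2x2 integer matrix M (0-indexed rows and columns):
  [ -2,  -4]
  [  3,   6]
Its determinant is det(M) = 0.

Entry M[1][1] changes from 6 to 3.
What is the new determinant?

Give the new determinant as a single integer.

Answer: 6

Derivation:
det is linear in row 1: changing M[1][1] by delta changes det by delta * cofactor(1,1).
Cofactor C_11 = (-1)^(1+1) * minor(1,1) = -2
Entry delta = 3 - 6 = -3
Det delta = -3 * -2 = 6
New det = 0 + 6 = 6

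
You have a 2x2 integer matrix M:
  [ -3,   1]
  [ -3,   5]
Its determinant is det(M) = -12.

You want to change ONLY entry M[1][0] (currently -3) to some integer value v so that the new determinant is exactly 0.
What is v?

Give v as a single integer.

det is linear in entry M[1][0]: det = old_det + (v - -3) * C_10
Cofactor C_10 = -1
Want det = 0: -12 + (v - -3) * -1 = 0
  (v - -3) = 12 / -1 = -12
  v = -3 + (-12) = -15

Answer: -15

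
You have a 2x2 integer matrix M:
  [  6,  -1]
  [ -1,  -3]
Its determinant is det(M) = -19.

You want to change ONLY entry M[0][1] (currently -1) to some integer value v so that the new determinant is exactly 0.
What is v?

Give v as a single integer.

Answer: 18

Derivation:
det is linear in entry M[0][1]: det = old_det + (v - -1) * C_01
Cofactor C_01 = 1
Want det = 0: -19 + (v - -1) * 1 = 0
  (v - -1) = 19 / 1 = 19
  v = -1 + (19) = 18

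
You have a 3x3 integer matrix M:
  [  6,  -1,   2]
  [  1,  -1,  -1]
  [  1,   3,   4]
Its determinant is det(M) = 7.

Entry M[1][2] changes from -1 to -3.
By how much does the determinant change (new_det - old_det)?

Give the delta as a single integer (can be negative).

Cofactor C_12 = -19
Entry delta = -3 - -1 = -2
Det delta = entry_delta * cofactor = -2 * -19 = 38

Answer: 38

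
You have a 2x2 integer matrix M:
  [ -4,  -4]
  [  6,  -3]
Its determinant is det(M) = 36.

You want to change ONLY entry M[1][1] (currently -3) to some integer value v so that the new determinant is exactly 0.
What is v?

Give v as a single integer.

Answer: 6

Derivation:
det is linear in entry M[1][1]: det = old_det + (v - -3) * C_11
Cofactor C_11 = -4
Want det = 0: 36 + (v - -3) * -4 = 0
  (v - -3) = -36 / -4 = 9
  v = -3 + (9) = 6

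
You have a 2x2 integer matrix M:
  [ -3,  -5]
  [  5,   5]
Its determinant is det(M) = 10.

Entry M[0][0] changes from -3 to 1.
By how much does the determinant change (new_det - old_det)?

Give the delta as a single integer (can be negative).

Cofactor C_00 = 5
Entry delta = 1 - -3 = 4
Det delta = entry_delta * cofactor = 4 * 5 = 20

Answer: 20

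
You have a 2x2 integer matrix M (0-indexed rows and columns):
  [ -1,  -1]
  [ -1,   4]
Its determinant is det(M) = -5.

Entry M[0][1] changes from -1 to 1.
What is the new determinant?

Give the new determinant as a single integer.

det is linear in row 0: changing M[0][1] by delta changes det by delta * cofactor(0,1).
Cofactor C_01 = (-1)^(0+1) * minor(0,1) = 1
Entry delta = 1 - -1 = 2
Det delta = 2 * 1 = 2
New det = -5 + 2 = -3

Answer: -3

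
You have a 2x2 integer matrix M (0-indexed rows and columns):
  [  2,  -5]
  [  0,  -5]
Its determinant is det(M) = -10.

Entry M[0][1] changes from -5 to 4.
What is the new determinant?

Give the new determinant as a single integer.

det is linear in row 0: changing M[0][1] by delta changes det by delta * cofactor(0,1).
Cofactor C_01 = (-1)^(0+1) * minor(0,1) = 0
Entry delta = 4 - -5 = 9
Det delta = 9 * 0 = 0
New det = -10 + 0 = -10

Answer: -10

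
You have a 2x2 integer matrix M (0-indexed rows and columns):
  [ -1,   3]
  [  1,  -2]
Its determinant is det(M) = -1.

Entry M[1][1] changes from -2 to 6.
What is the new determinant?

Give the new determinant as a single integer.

det is linear in row 1: changing M[1][1] by delta changes det by delta * cofactor(1,1).
Cofactor C_11 = (-1)^(1+1) * minor(1,1) = -1
Entry delta = 6 - -2 = 8
Det delta = 8 * -1 = -8
New det = -1 + -8 = -9

Answer: -9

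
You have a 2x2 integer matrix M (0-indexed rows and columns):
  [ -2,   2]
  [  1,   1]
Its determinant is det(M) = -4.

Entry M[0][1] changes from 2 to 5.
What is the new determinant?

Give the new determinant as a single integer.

det is linear in row 0: changing M[0][1] by delta changes det by delta * cofactor(0,1).
Cofactor C_01 = (-1)^(0+1) * minor(0,1) = -1
Entry delta = 5 - 2 = 3
Det delta = 3 * -1 = -3
New det = -4 + -3 = -7

Answer: -7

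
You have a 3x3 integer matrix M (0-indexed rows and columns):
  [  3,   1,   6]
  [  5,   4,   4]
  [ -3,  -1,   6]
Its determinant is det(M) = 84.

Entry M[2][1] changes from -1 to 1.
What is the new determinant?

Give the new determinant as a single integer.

Answer: 120

Derivation:
det is linear in row 2: changing M[2][1] by delta changes det by delta * cofactor(2,1).
Cofactor C_21 = (-1)^(2+1) * minor(2,1) = 18
Entry delta = 1 - -1 = 2
Det delta = 2 * 18 = 36
New det = 84 + 36 = 120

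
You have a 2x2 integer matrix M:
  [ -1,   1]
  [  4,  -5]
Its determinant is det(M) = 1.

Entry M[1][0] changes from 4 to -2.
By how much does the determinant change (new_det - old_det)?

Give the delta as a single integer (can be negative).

Cofactor C_10 = -1
Entry delta = -2 - 4 = -6
Det delta = entry_delta * cofactor = -6 * -1 = 6

Answer: 6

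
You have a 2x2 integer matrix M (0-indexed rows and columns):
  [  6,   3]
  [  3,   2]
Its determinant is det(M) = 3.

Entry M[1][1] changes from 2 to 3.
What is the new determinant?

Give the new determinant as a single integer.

det is linear in row 1: changing M[1][1] by delta changes det by delta * cofactor(1,1).
Cofactor C_11 = (-1)^(1+1) * minor(1,1) = 6
Entry delta = 3 - 2 = 1
Det delta = 1 * 6 = 6
New det = 3 + 6 = 9

Answer: 9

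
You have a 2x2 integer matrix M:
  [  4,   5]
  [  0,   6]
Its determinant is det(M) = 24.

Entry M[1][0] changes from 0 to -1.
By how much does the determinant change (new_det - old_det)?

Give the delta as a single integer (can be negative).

Answer: 5

Derivation:
Cofactor C_10 = -5
Entry delta = -1 - 0 = -1
Det delta = entry_delta * cofactor = -1 * -5 = 5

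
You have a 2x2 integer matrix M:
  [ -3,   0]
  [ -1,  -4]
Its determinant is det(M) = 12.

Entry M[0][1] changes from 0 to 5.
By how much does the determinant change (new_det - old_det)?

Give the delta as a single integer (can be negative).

Answer: 5

Derivation:
Cofactor C_01 = 1
Entry delta = 5 - 0 = 5
Det delta = entry_delta * cofactor = 5 * 1 = 5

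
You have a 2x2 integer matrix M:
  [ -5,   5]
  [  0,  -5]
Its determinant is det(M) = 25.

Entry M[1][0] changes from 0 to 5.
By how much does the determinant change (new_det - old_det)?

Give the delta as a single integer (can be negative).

Cofactor C_10 = -5
Entry delta = 5 - 0 = 5
Det delta = entry_delta * cofactor = 5 * -5 = -25

Answer: -25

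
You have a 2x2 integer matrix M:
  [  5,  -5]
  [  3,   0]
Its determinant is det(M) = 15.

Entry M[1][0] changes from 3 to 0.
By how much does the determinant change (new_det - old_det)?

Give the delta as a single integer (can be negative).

Cofactor C_10 = 5
Entry delta = 0 - 3 = -3
Det delta = entry_delta * cofactor = -3 * 5 = -15

Answer: -15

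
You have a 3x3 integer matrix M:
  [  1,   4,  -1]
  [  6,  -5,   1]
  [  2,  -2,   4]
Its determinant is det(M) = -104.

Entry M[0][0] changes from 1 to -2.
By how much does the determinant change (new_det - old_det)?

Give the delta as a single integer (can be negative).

Cofactor C_00 = -18
Entry delta = -2 - 1 = -3
Det delta = entry_delta * cofactor = -3 * -18 = 54

Answer: 54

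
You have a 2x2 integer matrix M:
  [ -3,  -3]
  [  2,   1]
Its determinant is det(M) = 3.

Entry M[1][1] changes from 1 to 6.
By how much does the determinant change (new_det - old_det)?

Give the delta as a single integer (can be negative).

Cofactor C_11 = -3
Entry delta = 6 - 1 = 5
Det delta = entry_delta * cofactor = 5 * -3 = -15

Answer: -15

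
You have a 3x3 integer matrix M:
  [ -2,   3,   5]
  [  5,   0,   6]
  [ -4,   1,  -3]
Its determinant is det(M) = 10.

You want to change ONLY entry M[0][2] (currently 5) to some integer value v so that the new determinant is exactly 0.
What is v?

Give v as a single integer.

Answer: 3

Derivation:
det is linear in entry M[0][2]: det = old_det + (v - 5) * C_02
Cofactor C_02 = 5
Want det = 0: 10 + (v - 5) * 5 = 0
  (v - 5) = -10 / 5 = -2
  v = 5 + (-2) = 3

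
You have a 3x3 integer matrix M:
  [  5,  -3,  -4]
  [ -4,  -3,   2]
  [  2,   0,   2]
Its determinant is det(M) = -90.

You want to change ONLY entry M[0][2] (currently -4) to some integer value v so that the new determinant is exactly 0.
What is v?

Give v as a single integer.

Answer: 11

Derivation:
det is linear in entry M[0][2]: det = old_det + (v - -4) * C_02
Cofactor C_02 = 6
Want det = 0: -90 + (v - -4) * 6 = 0
  (v - -4) = 90 / 6 = 15
  v = -4 + (15) = 11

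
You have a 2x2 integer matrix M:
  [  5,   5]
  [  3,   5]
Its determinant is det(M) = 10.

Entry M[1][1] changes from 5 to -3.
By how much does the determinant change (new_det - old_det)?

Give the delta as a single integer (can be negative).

Answer: -40

Derivation:
Cofactor C_11 = 5
Entry delta = -3 - 5 = -8
Det delta = entry_delta * cofactor = -8 * 5 = -40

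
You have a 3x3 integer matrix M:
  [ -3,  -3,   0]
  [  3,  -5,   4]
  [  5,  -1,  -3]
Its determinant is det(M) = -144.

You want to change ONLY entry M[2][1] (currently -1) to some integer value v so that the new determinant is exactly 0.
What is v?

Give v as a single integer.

det is linear in entry M[2][1]: det = old_det + (v - -1) * C_21
Cofactor C_21 = 12
Want det = 0: -144 + (v - -1) * 12 = 0
  (v - -1) = 144 / 12 = 12
  v = -1 + (12) = 11

Answer: 11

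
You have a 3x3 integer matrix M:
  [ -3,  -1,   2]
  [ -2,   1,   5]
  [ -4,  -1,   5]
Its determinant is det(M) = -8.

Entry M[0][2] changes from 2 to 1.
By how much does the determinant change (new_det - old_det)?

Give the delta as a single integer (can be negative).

Answer: -6

Derivation:
Cofactor C_02 = 6
Entry delta = 1 - 2 = -1
Det delta = entry_delta * cofactor = -1 * 6 = -6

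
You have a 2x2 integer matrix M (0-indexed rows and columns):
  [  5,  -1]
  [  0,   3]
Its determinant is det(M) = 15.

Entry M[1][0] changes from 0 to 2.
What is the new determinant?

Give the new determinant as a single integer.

Answer: 17

Derivation:
det is linear in row 1: changing M[1][0] by delta changes det by delta * cofactor(1,0).
Cofactor C_10 = (-1)^(1+0) * minor(1,0) = 1
Entry delta = 2 - 0 = 2
Det delta = 2 * 1 = 2
New det = 15 + 2 = 17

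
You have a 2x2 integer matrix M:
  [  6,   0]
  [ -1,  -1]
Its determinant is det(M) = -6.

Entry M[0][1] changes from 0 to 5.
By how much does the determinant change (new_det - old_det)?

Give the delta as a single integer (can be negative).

Answer: 5

Derivation:
Cofactor C_01 = 1
Entry delta = 5 - 0 = 5
Det delta = entry_delta * cofactor = 5 * 1 = 5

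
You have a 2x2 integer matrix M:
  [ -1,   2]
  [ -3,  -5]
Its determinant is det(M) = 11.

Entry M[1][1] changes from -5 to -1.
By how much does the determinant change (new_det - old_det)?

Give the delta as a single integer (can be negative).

Answer: -4

Derivation:
Cofactor C_11 = -1
Entry delta = -1 - -5 = 4
Det delta = entry_delta * cofactor = 4 * -1 = -4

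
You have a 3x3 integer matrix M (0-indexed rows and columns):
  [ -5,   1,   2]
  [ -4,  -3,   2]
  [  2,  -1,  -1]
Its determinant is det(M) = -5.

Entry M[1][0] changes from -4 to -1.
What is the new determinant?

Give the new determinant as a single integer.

det is linear in row 1: changing M[1][0] by delta changes det by delta * cofactor(1,0).
Cofactor C_10 = (-1)^(1+0) * minor(1,0) = -1
Entry delta = -1 - -4 = 3
Det delta = 3 * -1 = -3
New det = -5 + -3 = -8

Answer: -8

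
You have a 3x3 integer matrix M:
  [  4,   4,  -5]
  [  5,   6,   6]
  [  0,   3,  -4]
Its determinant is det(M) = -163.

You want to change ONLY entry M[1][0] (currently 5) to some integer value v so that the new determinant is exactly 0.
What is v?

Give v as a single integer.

det is linear in entry M[1][0]: det = old_det + (v - 5) * C_10
Cofactor C_10 = 1
Want det = 0: -163 + (v - 5) * 1 = 0
  (v - 5) = 163 / 1 = 163
  v = 5 + (163) = 168

Answer: 168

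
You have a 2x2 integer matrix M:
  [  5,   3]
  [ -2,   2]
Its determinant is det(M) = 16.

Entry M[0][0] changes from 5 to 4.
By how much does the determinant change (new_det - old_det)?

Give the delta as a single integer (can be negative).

Cofactor C_00 = 2
Entry delta = 4 - 5 = -1
Det delta = entry_delta * cofactor = -1 * 2 = -2

Answer: -2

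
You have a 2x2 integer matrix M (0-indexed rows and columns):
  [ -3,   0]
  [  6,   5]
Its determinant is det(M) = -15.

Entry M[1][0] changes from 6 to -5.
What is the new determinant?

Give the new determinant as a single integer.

det is linear in row 1: changing M[1][0] by delta changes det by delta * cofactor(1,0).
Cofactor C_10 = (-1)^(1+0) * minor(1,0) = 0
Entry delta = -5 - 6 = -11
Det delta = -11 * 0 = 0
New det = -15 + 0 = -15

Answer: -15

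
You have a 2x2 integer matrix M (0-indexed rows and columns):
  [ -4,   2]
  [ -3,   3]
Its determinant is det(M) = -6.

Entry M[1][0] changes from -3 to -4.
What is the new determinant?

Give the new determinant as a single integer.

det is linear in row 1: changing M[1][0] by delta changes det by delta * cofactor(1,0).
Cofactor C_10 = (-1)^(1+0) * minor(1,0) = -2
Entry delta = -4 - -3 = -1
Det delta = -1 * -2 = 2
New det = -6 + 2 = -4

Answer: -4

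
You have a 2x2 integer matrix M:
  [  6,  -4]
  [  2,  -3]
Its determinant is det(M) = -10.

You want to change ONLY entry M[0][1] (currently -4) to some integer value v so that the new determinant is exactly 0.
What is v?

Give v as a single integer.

det is linear in entry M[0][1]: det = old_det + (v - -4) * C_01
Cofactor C_01 = -2
Want det = 0: -10 + (v - -4) * -2 = 0
  (v - -4) = 10 / -2 = -5
  v = -4 + (-5) = -9

Answer: -9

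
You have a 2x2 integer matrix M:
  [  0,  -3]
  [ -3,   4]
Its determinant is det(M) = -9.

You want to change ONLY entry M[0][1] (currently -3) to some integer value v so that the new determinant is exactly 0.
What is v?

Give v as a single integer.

Answer: 0

Derivation:
det is linear in entry M[0][1]: det = old_det + (v - -3) * C_01
Cofactor C_01 = 3
Want det = 0: -9 + (v - -3) * 3 = 0
  (v - -3) = 9 / 3 = 3
  v = -3 + (3) = 0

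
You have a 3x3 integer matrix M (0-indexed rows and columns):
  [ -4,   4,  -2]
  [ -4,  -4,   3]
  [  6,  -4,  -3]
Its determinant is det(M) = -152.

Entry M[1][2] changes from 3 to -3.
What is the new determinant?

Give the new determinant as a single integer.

det is linear in row 1: changing M[1][2] by delta changes det by delta * cofactor(1,2).
Cofactor C_12 = (-1)^(1+2) * minor(1,2) = 8
Entry delta = -3 - 3 = -6
Det delta = -6 * 8 = -48
New det = -152 + -48 = -200

Answer: -200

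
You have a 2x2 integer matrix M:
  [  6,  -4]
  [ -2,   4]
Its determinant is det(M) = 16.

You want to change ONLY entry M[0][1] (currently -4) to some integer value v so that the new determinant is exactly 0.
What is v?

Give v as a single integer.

det is linear in entry M[0][1]: det = old_det + (v - -4) * C_01
Cofactor C_01 = 2
Want det = 0: 16 + (v - -4) * 2 = 0
  (v - -4) = -16 / 2 = -8
  v = -4 + (-8) = -12

Answer: -12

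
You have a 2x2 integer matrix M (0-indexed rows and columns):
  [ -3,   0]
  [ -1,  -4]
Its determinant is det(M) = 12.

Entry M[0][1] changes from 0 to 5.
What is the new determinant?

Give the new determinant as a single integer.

Answer: 17

Derivation:
det is linear in row 0: changing M[0][1] by delta changes det by delta * cofactor(0,1).
Cofactor C_01 = (-1)^(0+1) * minor(0,1) = 1
Entry delta = 5 - 0 = 5
Det delta = 5 * 1 = 5
New det = 12 + 5 = 17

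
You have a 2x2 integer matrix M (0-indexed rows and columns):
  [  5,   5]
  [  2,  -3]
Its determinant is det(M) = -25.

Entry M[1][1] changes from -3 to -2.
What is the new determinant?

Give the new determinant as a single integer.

det is linear in row 1: changing M[1][1] by delta changes det by delta * cofactor(1,1).
Cofactor C_11 = (-1)^(1+1) * minor(1,1) = 5
Entry delta = -2 - -3 = 1
Det delta = 1 * 5 = 5
New det = -25 + 5 = -20

Answer: -20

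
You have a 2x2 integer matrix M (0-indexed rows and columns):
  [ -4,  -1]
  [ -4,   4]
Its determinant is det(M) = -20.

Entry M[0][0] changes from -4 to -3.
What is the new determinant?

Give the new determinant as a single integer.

det is linear in row 0: changing M[0][0] by delta changes det by delta * cofactor(0,0).
Cofactor C_00 = (-1)^(0+0) * minor(0,0) = 4
Entry delta = -3 - -4 = 1
Det delta = 1 * 4 = 4
New det = -20 + 4 = -16

Answer: -16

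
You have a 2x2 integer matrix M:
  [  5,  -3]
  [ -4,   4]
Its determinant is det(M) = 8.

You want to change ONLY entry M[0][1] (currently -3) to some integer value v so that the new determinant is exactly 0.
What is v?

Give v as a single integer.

Answer: -5

Derivation:
det is linear in entry M[0][1]: det = old_det + (v - -3) * C_01
Cofactor C_01 = 4
Want det = 0: 8 + (v - -3) * 4 = 0
  (v - -3) = -8 / 4 = -2
  v = -3 + (-2) = -5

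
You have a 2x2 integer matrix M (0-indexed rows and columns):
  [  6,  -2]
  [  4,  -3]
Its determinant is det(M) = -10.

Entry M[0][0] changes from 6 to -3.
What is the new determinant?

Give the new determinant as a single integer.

det is linear in row 0: changing M[0][0] by delta changes det by delta * cofactor(0,0).
Cofactor C_00 = (-1)^(0+0) * minor(0,0) = -3
Entry delta = -3 - 6 = -9
Det delta = -9 * -3 = 27
New det = -10 + 27 = 17

Answer: 17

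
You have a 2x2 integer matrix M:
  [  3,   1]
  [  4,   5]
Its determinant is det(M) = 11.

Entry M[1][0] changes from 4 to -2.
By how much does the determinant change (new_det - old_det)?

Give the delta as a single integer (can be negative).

Cofactor C_10 = -1
Entry delta = -2 - 4 = -6
Det delta = entry_delta * cofactor = -6 * -1 = 6

Answer: 6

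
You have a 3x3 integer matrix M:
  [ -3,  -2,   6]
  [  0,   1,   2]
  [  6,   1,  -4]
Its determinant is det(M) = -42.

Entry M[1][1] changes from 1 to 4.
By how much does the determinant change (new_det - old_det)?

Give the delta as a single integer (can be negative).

Answer: -72

Derivation:
Cofactor C_11 = -24
Entry delta = 4 - 1 = 3
Det delta = entry_delta * cofactor = 3 * -24 = -72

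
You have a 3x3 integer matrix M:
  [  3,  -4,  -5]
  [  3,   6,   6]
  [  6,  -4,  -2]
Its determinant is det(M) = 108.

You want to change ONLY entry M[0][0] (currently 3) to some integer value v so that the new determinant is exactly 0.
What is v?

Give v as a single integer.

Answer: -6

Derivation:
det is linear in entry M[0][0]: det = old_det + (v - 3) * C_00
Cofactor C_00 = 12
Want det = 0: 108 + (v - 3) * 12 = 0
  (v - 3) = -108 / 12 = -9
  v = 3 + (-9) = -6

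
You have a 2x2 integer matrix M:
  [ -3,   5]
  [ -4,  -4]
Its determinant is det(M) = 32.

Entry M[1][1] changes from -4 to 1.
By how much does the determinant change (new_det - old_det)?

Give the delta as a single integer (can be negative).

Cofactor C_11 = -3
Entry delta = 1 - -4 = 5
Det delta = entry_delta * cofactor = 5 * -3 = -15

Answer: -15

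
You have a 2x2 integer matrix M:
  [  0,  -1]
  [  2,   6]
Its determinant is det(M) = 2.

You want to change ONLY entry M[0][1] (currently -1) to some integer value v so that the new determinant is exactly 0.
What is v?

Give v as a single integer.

Answer: 0

Derivation:
det is linear in entry M[0][1]: det = old_det + (v - -1) * C_01
Cofactor C_01 = -2
Want det = 0: 2 + (v - -1) * -2 = 0
  (v - -1) = -2 / -2 = 1
  v = -1 + (1) = 0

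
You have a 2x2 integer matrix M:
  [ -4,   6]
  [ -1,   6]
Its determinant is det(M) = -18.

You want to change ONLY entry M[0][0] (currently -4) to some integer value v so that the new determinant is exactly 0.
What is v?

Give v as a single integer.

det is linear in entry M[0][0]: det = old_det + (v - -4) * C_00
Cofactor C_00 = 6
Want det = 0: -18 + (v - -4) * 6 = 0
  (v - -4) = 18 / 6 = 3
  v = -4 + (3) = -1

Answer: -1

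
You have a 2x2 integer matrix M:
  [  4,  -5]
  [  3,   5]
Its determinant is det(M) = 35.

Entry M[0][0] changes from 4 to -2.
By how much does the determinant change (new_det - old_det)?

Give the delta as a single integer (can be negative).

Answer: -30

Derivation:
Cofactor C_00 = 5
Entry delta = -2 - 4 = -6
Det delta = entry_delta * cofactor = -6 * 5 = -30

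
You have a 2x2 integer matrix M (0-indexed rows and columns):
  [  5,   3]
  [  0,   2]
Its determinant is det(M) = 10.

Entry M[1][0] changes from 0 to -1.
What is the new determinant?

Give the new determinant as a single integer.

Answer: 13

Derivation:
det is linear in row 1: changing M[1][0] by delta changes det by delta * cofactor(1,0).
Cofactor C_10 = (-1)^(1+0) * minor(1,0) = -3
Entry delta = -1 - 0 = -1
Det delta = -1 * -3 = 3
New det = 10 + 3 = 13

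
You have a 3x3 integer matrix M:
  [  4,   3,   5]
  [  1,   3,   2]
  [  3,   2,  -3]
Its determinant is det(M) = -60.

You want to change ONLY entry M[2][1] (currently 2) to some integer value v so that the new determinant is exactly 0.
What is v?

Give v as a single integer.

det is linear in entry M[2][1]: det = old_det + (v - 2) * C_21
Cofactor C_21 = -3
Want det = 0: -60 + (v - 2) * -3 = 0
  (v - 2) = 60 / -3 = -20
  v = 2 + (-20) = -18

Answer: -18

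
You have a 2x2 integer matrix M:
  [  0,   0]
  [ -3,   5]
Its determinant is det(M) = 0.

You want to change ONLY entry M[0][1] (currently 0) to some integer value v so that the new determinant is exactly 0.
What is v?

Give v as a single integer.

Answer: 0

Derivation:
det is linear in entry M[0][1]: det = old_det + (v - 0) * C_01
Cofactor C_01 = 3
Want det = 0: 0 + (v - 0) * 3 = 0
  (v - 0) = 0 / 3 = 0
  v = 0 + (0) = 0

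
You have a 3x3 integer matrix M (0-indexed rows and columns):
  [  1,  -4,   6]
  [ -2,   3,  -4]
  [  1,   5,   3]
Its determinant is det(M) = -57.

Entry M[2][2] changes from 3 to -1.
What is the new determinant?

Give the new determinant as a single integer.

det is linear in row 2: changing M[2][2] by delta changes det by delta * cofactor(2,2).
Cofactor C_22 = (-1)^(2+2) * minor(2,2) = -5
Entry delta = -1 - 3 = -4
Det delta = -4 * -5 = 20
New det = -57 + 20 = -37

Answer: -37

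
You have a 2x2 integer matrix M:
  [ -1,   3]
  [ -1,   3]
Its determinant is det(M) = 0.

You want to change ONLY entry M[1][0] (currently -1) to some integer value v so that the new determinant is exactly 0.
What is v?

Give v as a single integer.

det is linear in entry M[1][0]: det = old_det + (v - -1) * C_10
Cofactor C_10 = -3
Want det = 0: 0 + (v - -1) * -3 = 0
  (v - -1) = 0 / -3 = 0
  v = -1 + (0) = -1

Answer: -1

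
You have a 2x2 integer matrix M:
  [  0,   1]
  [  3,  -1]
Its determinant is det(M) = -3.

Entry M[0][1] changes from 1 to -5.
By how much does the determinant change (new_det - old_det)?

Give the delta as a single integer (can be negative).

Answer: 18

Derivation:
Cofactor C_01 = -3
Entry delta = -5 - 1 = -6
Det delta = entry_delta * cofactor = -6 * -3 = 18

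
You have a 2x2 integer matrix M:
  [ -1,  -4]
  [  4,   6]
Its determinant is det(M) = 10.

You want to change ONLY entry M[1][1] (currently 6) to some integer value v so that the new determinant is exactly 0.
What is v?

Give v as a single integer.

det is linear in entry M[1][1]: det = old_det + (v - 6) * C_11
Cofactor C_11 = -1
Want det = 0: 10 + (v - 6) * -1 = 0
  (v - 6) = -10 / -1 = 10
  v = 6 + (10) = 16

Answer: 16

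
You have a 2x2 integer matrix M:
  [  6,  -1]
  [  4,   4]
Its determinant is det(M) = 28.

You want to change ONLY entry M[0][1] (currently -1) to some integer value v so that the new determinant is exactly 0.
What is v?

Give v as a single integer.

Answer: 6

Derivation:
det is linear in entry M[0][1]: det = old_det + (v - -1) * C_01
Cofactor C_01 = -4
Want det = 0: 28 + (v - -1) * -4 = 0
  (v - -1) = -28 / -4 = 7
  v = -1 + (7) = 6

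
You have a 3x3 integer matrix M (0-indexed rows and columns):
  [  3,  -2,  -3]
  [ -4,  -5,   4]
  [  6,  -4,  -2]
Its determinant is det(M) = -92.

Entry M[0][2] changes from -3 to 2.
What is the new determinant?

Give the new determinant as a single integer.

Answer: 138

Derivation:
det is linear in row 0: changing M[0][2] by delta changes det by delta * cofactor(0,2).
Cofactor C_02 = (-1)^(0+2) * minor(0,2) = 46
Entry delta = 2 - -3 = 5
Det delta = 5 * 46 = 230
New det = -92 + 230 = 138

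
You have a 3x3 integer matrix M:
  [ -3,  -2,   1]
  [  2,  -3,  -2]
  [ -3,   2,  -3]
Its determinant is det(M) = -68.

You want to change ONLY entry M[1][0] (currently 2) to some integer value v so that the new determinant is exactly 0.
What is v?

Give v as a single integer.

Answer: -15

Derivation:
det is linear in entry M[1][0]: det = old_det + (v - 2) * C_10
Cofactor C_10 = -4
Want det = 0: -68 + (v - 2) * -4 = 0
  (v - 2) = 68 / -4 = -17
  v = 2 + (-17) = -15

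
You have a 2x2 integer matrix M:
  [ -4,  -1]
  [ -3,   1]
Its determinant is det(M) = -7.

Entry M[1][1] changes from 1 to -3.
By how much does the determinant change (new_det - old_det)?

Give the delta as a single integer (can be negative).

Cofactor C_11 = -4
Entry delta = -3 - 1 = -4
Det delta = entry_delta * cofactor = -4 * -4 = 16

Answer: 16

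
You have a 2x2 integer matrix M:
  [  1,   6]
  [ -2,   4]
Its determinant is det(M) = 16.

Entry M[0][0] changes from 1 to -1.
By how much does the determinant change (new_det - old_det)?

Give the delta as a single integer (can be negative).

Answer: -8

Derivation:
Cofactor C_00 = 4
Entry delta = -1 - 1 = -2
Det delta = entry_delta * cofactor = -2 * 4 = -8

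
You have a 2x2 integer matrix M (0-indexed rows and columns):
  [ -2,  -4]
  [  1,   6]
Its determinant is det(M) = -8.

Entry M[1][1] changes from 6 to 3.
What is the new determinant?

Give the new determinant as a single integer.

det is linear in row 1: changing M[1][1] by delta changes det by delta * cofactor(1,1).
Cofactor C_11 = (-1)^(1+1) * minor(1,1) = -2
Entry delta = 3 - 6 = -3
Det delta = -3 * -2 = 6
New det = -8 + 6 = -2

Answer: -2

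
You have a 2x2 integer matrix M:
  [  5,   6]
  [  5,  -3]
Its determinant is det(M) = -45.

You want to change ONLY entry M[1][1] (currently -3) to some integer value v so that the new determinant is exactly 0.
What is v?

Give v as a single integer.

det is linear in entry M[1][1]: det = old_det + (v - -3) * C_11
Cofactor C_11 = 5
Want det = 0: -45 + (v - -3) * 5 = 0
  (v - -3) = 45 / 5 = 9
  v = -3 + (9) = 6

Answer: 6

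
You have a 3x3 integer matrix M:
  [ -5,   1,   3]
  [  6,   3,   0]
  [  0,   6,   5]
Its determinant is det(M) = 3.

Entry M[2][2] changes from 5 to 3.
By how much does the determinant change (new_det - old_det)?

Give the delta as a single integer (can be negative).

Answer: 42

Derivation:
Cofactor C_22 = -21
Entry delta = 3 - 5 = -2
Det delta = entry_delta * cofactor = -2 * -21 = 42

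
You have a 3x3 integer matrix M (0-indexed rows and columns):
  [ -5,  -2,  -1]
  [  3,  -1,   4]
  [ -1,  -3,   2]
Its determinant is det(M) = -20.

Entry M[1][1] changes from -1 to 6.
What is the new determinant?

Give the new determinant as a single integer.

det is linear in row 1: changing M[1][1] by delta changes det by delta * cofactor(1,1).
Cofactor C_11 = (-1)^(1+1) * minor(1,1) = -11
Entry delta = 6 - -1 = 7
Det delta = 7 * -11 = -77
New det = -20 + -77 = -97

Answer: -97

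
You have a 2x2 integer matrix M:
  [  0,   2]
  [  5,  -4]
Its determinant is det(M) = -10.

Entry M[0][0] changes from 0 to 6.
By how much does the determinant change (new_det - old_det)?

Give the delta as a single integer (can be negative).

Answer: -24

Derivation:
Cofactor C_00 = -4
Entry delta = 6 - 0 = 6
Det delta = entry_delta * cofactor = 6 * -4 = -24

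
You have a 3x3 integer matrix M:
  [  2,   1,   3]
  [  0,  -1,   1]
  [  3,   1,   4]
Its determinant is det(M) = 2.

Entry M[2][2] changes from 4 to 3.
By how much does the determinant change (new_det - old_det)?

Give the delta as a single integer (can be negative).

Cofactor C_22 = -2
Entry delta = 3 - 4 = -1
Det delta = entry_delta * cofactor = -1 * -2 = 2

Answer: 2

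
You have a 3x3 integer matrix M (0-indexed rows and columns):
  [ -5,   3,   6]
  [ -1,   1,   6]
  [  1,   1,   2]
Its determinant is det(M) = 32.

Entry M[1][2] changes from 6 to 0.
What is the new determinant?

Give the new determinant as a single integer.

Answer: -16

Derivation:
det is linear in row 1: changing M[1][2] by delta changes det by delta * cofactor(1,2).
Cofactor C_12 = (-1)^(1+2) * minor(1,2) = 8
Entry delta = 0 - 6 = -6
Det delta = -6 * 8 = -48
New det = 32 + -48 = -16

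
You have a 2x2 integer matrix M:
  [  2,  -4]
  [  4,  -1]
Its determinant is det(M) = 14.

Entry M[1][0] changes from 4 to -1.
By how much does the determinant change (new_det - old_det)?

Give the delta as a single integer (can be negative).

Cofactor C_10 = 4
Entry delta = -1 - 4 = -5
Det delta = entry_delta * cofactor = -5 * 4 = -20

Answer: -20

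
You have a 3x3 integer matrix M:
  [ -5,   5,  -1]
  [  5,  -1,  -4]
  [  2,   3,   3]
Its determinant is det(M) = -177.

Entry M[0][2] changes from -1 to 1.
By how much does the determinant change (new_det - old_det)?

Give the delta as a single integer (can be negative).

Answer: 34

Derivation:
Cofactor C_02 = 17
Entry delta = 1 - -1 = 2
Det delta = entry_delta * cofactor = 2 * 17 = 34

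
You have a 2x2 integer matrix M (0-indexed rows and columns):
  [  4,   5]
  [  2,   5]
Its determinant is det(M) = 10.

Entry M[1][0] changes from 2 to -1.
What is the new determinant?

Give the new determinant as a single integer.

Answer: 25

Derivation:
det is linear in row 1: changing M[1][0] by delta changes det by delta * cofactor(1,0).
Cofactor C_10 = (-1)^(1+0) * minor(1,0) = -5
Entry delta = -1 - 2 = -3
Det delta = -3 * -5 = 15
New det = 10 + 15 = 25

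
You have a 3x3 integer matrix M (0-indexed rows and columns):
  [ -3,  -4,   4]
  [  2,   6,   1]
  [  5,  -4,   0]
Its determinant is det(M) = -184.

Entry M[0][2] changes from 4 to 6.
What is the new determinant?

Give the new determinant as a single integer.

Answer: -260

Derivation:
det is linear in row 0: changing M[0][2] by delta changes det by delta * cofactor(0,2).
Cofactor C_02 = (-1)^(0+2) * minor(0,2) = -38
Entry delta = 6 - 4 = 2
Det delta = 2 * -38 = -76
New det = -184 + -76 = -260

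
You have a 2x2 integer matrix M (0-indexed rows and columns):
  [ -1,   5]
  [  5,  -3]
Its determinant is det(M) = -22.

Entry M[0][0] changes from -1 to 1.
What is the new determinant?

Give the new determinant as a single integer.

det is linear in row 0: changing M[0][0] by delta changes det by delta * cofactor(0,0).
Cofactor C_00 = (-1)^(0+0) * minor(0,0) = -3
Entry delta = 1 - -1 = 2
Det delta = 2 * -3 = -6
New det = -22 + -6 = -28

Answer: -28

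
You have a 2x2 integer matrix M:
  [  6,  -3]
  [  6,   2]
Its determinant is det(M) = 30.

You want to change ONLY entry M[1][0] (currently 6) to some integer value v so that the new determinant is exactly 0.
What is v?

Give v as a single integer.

Answer: -4

Derivation:
det is linear in entry M[1][0]: det = old_det + (v - 6) * C_10
Cofactor C_10 = 3
Want det = 0: 30 + (v - 6) * 3 = 0
  (v - 6) = -30 / 3 = -10
  v = 6 + (-10) = -4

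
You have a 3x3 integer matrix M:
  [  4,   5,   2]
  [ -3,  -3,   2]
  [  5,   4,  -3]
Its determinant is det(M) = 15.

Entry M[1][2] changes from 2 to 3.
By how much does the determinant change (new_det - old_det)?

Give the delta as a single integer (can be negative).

Answer: 9

Derivation:
Cofactor C_12 = 9
Entry delta = 3 - 2 = 1
Det delta = entry_delta * cofactor = 1 * 9 = 9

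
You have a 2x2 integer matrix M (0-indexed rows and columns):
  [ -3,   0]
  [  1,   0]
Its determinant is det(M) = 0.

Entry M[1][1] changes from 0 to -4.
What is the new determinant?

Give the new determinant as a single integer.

det is linear in row 1: changing M[1][1] by delta changes det by delta * cofactor(1,1).
Cofactor C_11 = (-1)^(1+1) * minor(1,1) = -3
Entry delta = -4 - 0 = -4
Det delta = -4 * -3 = 12
New det = 0 + 12 = 12

Answer: 12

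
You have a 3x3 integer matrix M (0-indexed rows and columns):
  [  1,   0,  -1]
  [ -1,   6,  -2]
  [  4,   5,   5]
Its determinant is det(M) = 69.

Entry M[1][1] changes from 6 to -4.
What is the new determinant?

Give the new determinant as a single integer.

Answer: -21

Derivation:
det is linear in row 1: changing M[1][1] by delta changes det by delta * cofactor(1,1).
Cofactor C_11 = (-1)^(1+1) * minor(1,1) = 9
Entry delta = -4 - 6 = -10
Det delta = -10 * 9 = -90
New det = 69 + -90 = -21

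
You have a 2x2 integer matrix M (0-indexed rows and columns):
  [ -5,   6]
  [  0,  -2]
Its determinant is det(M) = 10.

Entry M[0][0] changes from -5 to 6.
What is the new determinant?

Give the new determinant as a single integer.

det is linear in row 0: changing M[0][0] by delta changes det by delta * cofactor(0,0).
Cofactor C_00 = (-1)^(0+0) * minor(0,0) = -2
Entry delta = 6 - -5 = 11
Det delta = 11 * -2 = -22
New det = 10 + -22 = -12

Answer: -12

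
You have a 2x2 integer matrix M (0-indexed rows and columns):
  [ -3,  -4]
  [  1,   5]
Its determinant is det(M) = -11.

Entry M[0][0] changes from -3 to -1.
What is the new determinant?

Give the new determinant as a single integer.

det is linear in row 0: changing M[0][0] by delta changes det by delta * cofactor(0,0).
Cofactor C_00 = (-1)^(0+0) * minor(0,0) = 5
Entry delta = -1 - -3 = 2
Det delta = 2 * 5 = 10
New det = -11 + 10 = -1

Answer: -1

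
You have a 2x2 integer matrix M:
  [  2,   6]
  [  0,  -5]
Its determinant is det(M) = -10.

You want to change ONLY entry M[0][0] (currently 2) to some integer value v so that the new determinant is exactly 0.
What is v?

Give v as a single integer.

det is linear in entry M[0][0]: det = old_det + (v - 2) * C_00
Cofactor C_00 = -5
Want det = 0: -10 + (v - 2) * -5 = 0
  (v - 2) = 10 / -5 = -2
  v = 2 + (-2) = 0

Answer: 0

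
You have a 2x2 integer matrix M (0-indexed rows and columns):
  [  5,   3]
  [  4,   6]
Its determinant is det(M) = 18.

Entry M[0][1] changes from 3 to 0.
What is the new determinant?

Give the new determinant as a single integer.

Answer: 30

Derivation:
det is linear in row 0: changing M[0][1] by delta changes det by delta * cofactor(0,1).
Cofactor C_01 = (-1)^(0+1) * minor(0,1) = -4
Entry delta = 0 - 3 = -3
Det delta = -3 * -4 = 12
New det = 18 + 12 = 30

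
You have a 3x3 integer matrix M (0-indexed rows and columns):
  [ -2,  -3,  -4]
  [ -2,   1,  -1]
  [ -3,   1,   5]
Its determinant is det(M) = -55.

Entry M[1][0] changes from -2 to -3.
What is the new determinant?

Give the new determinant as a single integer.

Answer: -66

Derivation:
det is linear in row 1: changing M[1][0] by delta changes det by delta * cofactor(1,0).
Cofactor C_10 = (-1)^(1+0) * minor(1,0) = 11
Entry delta = -3 - -2 = -1
Det delta = -1 * 11 = -11
New det = -55 + -11 = -66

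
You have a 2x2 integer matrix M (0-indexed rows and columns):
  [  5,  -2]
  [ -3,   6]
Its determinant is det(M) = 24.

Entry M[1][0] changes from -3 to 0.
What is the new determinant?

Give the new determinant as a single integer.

Answer: 30

Derivation:
det is linear in row 1: changing M[1][0] by delta changes det by delta * cofactor(1,0).
Cofactor C_10 = (-1)^(1+0) * minor(1,0) = 2
Entry delta = 0 - -3 = 3
Det delta = 3 * 2 = 6
New det = 24 + 6 = 30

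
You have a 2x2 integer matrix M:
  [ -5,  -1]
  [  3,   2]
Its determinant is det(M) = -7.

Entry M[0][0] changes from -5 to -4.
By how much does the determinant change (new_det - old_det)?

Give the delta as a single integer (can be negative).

Answer: 2

Derivation:
Cofactor C_00 = 2
Entry delta = -4 - -5 = 1
Det delta = entry_delta * cofactor = 1 * 2 = 2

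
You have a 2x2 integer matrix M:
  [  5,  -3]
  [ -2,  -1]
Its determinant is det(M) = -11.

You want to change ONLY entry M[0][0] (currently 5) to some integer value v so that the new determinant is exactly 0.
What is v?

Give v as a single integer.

Answer: -6

Derivation:
det is linear in entry M[0][0]: det = old_det + (v - 5) * C_00
Cofactor C_00 = -1
Want det = 0: -11 + (v - 5) * -1 = 0
  (v - 5) = 11 / -1 = -11
  v = 5 + (-11) = -6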